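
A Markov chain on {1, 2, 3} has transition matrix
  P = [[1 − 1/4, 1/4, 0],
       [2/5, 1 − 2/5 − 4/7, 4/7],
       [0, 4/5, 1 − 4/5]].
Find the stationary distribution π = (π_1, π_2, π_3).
π = (14/29, 35/116, 25/116)

This is a birth-death chain on three states, which satisfies detailed balance: π_1 · P_{12} = π_2 · P_{21} and π_2 · P_{23} = π_3 · P_{32}.
From π_1 · 1/4 = π_2 · 2/5: π_2/π_1 = (1/4)/(2/5) = 5/8.
From π_2 · 4/7 = π_3 · 4/5: π_3/π_2 = (4/7)/(4/5) = 5/7.
Take π_1 proportional to 1; then unnormalized π = (1, 5/8, 25/56). Normalize by dividing by the sum 29/14:
  π = (14/29, 35/116, 25/116).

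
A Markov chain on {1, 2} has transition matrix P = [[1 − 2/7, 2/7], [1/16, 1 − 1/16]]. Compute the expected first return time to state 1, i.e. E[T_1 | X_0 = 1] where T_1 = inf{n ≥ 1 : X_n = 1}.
E[T_1 | X_0 = 1] = 1/π_1 = 39/7

For an irreducible recurrent Markov chain with stationary distribution π, E[T_i | X_0 = i] = 1/π_i (Kac's formula). Here π_1 = (1/16)/(2/7 + 1/16) = (1/16)/(39/112) = 7/39, so E[T_1 | X_0 = 1] = 1/π_1 = (2/7 + 1/16)/(1/16) = (39/112)/(1/16) = 39/7.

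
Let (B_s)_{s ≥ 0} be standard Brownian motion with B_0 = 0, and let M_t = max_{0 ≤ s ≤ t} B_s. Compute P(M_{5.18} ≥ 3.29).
P(M_{5.18} ≥ 3.29) = 2·P(B_{5.18} ≥ 3.29) = 2(1 − Φ(3.29/√5.18)) ≈ 0.1483

By the reflection principle for Brownian motion, P(M_t ≥ a) = 2 · P(B_t ≥ a) for a ≥ 0. Since B_t ~ N(0, t), P(B_t ≥ 3.29) = 1 − Φ(3.29/√t) = 1 − Φ(3.29/√5.18) = 1 − Φ(1.4455). So
  P(M_{5.18} ≥ 3.29) = 2(1 − Φ(1.4455)) ≈ 0.1483.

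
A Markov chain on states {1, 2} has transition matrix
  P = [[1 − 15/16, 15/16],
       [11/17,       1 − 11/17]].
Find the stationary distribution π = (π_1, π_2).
π_1 = 176/431, π_2 = 255/431

Solve πP = π with π_1 + π_2 = 1. From πP = π: π_1 · (1 − 15/16) + π_2 · 11/17 = π_1 ⇒ π_2 · 11/17 = π_1 · 15/16 ⇒ π_2/π_1 = (15/16)/(11/17) = 255/176. Together with π_1 + π_2 = 1:
  π_1 = (11/17)/(15/16 + 11/17) = (11/17)/(431/272) = 176/431,
  π_2 = (15/16)/(15/16 + 11/17) = (15/16)/(431/272) = 255/431.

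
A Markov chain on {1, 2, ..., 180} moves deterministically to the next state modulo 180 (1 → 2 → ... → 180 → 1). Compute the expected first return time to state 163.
E[T_163 | X_0 = 163] = 180

The chain cycles deterministically, so starting at state 163 it returns in exactly 180 steps. Equivalently, the stationary distribution is uniform π_j = 1/180 for every state j, so by Kac's formula E[T_163] = 1/π_163 = 180.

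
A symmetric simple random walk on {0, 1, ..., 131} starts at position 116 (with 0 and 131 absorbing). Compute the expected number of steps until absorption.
E[τ | X_0 = 116] = 1740

Let v_k = E[τ | X_0 = k]. Boundary: v_0 = v_131 = 0. Recurrence: v_k = 1 + (v_{k-1} + v_{k+1})/2 for 1 ≤ k ≤ 130. The particular solution to v_k − (v_{k-1} + v_{k+1})/2 = 1 is v_k = −k^2. Adding homogeneous solution A + B k and matching boundaries gives v_k = k (131 − k). Substituting k = 116: v_116 = 116 · 15 = 1740.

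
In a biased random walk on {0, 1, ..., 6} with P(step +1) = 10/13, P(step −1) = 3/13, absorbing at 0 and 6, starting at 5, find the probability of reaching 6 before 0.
P(hit 6 before 0) = (1 − (3/10)^5) / (1 − (3/10)^6) = 142510/142753

Let u_k denote P(reach 6 before 0 | start at k). Boundary: u_0 = 0, u_6 = 1. Recurrence: u_k = 10/13·u_{k+1} + 3/13·u_{k-1} for 1 ≤ k ≤ 5. Try u_k = A + B·r^k with r = q/p = (3/13)/(10/13) = 3/10. Substitution satisfies the recurrence; boundary conditions give:
  u_k = (1 − r^k) / (1 − r^N) = (1 − (3/10)^5) / (1 − (3/10)^6) = 142510/142753.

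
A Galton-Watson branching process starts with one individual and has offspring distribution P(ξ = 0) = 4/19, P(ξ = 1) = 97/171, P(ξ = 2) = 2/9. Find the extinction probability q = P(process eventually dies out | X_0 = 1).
q = 18/19

The pgf is f(s) = 4/19 + 97/171·s + 2/9·s². The extinction probability q is the smallest fixed point of f in [0, 1]. Setting s = f(s):
  2/9·s² + (97/171 − 1)·s + 4/19 = 0
  2/9·s² − (4/19 + 2/9)·s + 4/19 = 0
which factors as (s − 1)·(2/9·s − 4/19) = 0, giving roots s = 1 and s = (4/19)/(2/9) = 18/19.
Mean offspring μ = 97/171 + 2·2/9 = 173/171 > 1 (supercritical), so q < 1. The extinction probability is the smaller root: q = (4/19)/(2/9) = 18/19.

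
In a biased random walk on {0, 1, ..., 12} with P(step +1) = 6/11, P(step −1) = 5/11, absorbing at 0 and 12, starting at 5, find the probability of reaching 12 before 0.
P(hit 12 before 0) = (1 − (5/6)^5) / (1 − (5/6)^12) = 1301982336/1932641711

Let u_k denote P(reach 12 before 0 | start at k). Boundary: u_0 = 0, u_12 = 1. Recurrence: u_k = 6/11·u_{k+1} + 5/11·u_{k-1} for 1 ≤ k ≤ 11. Try u_k = A + B·r^k with r = q/p = (5/11)/(6/11) = 5/6. Substitution satisfies the recurrence; boundary conditions give:
  u_k = (1 − r^k) / (1 − r^N) = (1 − (5/6)^5) / (1 − (5/6)^12) = 1301982336/1932641711.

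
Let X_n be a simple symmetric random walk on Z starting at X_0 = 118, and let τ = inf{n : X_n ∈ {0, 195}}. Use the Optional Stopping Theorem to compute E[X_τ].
E[X_τ] = 118

X_n is a martingale and τ is a bounded-mean stopping time (indeed τ is finite a.s. with bounded expectation since the walk is in a bounded region). By the OST, E[X_τ] = E[X_0] = 118. Equivalently: E[X_τ] = 195 · P(hit 195 first) + 0 · P(hit 0 first) = 195 · (118/195) = 118.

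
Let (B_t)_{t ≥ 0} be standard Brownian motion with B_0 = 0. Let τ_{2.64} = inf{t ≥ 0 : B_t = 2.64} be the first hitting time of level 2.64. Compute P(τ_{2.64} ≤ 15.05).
P(τ_{2.64} ≤ 15.05) = 2(1 − Φ(2.64/√15.05)) = 2(1 − Φ(0.6805)) ≈ 0.4962

By the reflection principle for standard BM, P(τ_b ≤ t) = 2 · P(B_t ≥ b). Since B_t ~ N(0, t), P(B_t ≥ 2.64) = 1 − Φ(2.64/√t) = 1 − Φ(2.64/√15.05) = 1 − Φ(0.6805) ≈ 0.24809. Doubling: P(τ_{2.64} ≤ 15.05) ≈ 2 · 0.24809 = 0.49618 ≈ 0.4962.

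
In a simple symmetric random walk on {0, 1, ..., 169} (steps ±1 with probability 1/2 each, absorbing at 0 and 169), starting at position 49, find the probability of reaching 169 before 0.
P(hit 169 before 0) = 49/169

Let u_k = P(hit 169 before 0 | start at k). Then u_0 = 0, u_169 = 1, and u_k = u_{k-1}/2 + u_{k+1}/2 for 1 ≤ k ≤ 168. This harmonic recurrence is solved by u_k = k/169, giving u_49 = 49/169.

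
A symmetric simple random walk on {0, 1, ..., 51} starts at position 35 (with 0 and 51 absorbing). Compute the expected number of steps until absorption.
E[τ | X_0 = 35] = 560

Let v_k = E[τ | X_0 = k]. Boundary: v_0 = v_51 = 0. Recurrence: v_k = 1 + (v_{k-1} + v_{k+1})/2 for 1 ≤ k ≤ 50. The particular solution to v_k − (v_{k-1} + v_{k+1})/2 = 1 is v_k = −k^2. Adding homogeneous solution A + B k and matching boundaries gives v_k = k (51 − k). Substituting k = 35: v_35 = 35 · 16 = 560.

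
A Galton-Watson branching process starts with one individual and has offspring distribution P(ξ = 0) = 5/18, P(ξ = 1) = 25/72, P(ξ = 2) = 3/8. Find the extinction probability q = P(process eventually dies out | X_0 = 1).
q = 20/27

The pgf is f(s) = 5/18 + 25/72·s + 3/8·s². The extinction probability q is the smallest fixed point of f in [0, 1]. Setting s = f(s):
  3/8·s² + (25/72 − 1)·s + 5/18 = 0
  3/8·s² − (5/18 + 3/8)·s + 5/18 = 0
which factors as (s − 1)·(3/8·s − 5/18) = 0, giving roots s = 1 and s = (5/18)/(3/8) = 20/27.
Mean offspring μ = 25/72 + 2·3/8 = 79/72 > 1 (supercritical), so q < 1. The extinction probability is the smaller root: q = (5/18)/(3/8) = 20/27.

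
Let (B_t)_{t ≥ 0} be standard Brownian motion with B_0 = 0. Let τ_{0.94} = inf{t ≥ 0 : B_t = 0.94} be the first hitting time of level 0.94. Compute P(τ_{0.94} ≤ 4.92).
P(τ_{0.94} ≤ 4.92) = 2(1 − Φ(0.94/√4.92)) = 2(1 − Φ(0.4238)) ≈ 0.6717

By the reflection principle for standard BM, P(τ_b ≤ t) = 2 · P(B_t ≥ b). Since B_t ~ N(0, t), P(B_t ≥ 0.94) = 1 − Φ(0.94/√t) = 1 − Φ(0.94/√4.92) = 1 − Φ(0.4238) ≈ 0.33586. Doubling: P(τ_{0.94} ≤ 4.92) ≈ 2 · 0.33586 = 0.67172 ≈ 0.6717.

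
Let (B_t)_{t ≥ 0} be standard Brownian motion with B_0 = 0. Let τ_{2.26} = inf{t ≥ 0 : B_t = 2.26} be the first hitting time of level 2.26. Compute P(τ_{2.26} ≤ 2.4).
P(τ_{2.26} ≤ 2.4) = 2(1 − Φ(2.26/√2.4)) = 2(1 − Φ(1.4588)) ≈ 0.1446

By the reflection principle for standard BM, P(τ_b ≤ t) = 2 · P(B_t ≥ b). Since B_t ~ N(0, t), P(B_t ≥ 2.26) = 1 − Φ(2.26/√t) = 1 − Φ(2.26/√2.4) = 1 − Φ(1.4588) ≈ 0.07231. Doubling: P(τ_{2.26} ≤ 2.4) ≈ 2 · 0.07231 = 0.14462 ≈ 0.1446.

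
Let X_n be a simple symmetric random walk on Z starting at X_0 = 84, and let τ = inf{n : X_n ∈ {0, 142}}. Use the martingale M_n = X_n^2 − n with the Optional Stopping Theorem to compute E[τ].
E[τ] = 4872

M_n = X_n^2 − n is a martingale (since E[X_{n+1}^2 | F_n] = X_n^2 + 1). By OST (τ has finite mean in a bounded region), E[M_τ] = E[M_0] = X_0^2 − 0 = 84^2 = 7056. Also E[M_τ] = E[X_τ^2] − E[τ]. The walk exits at 0 or 142, with P(hit 142 first) = 84/142, so E[X_τ^2] = 142^2 · 84/142 + 0 = 11928. Thus E[τ] = E[X_τ^2] − E[M_τ] = 11928 − 7056 = 4872 = 84(142 − 84) = 4872.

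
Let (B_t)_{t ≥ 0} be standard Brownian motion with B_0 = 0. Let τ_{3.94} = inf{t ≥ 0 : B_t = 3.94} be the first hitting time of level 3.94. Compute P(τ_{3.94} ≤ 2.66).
P(τ_{3.94} ≤ 2.66) = 2(1 − Φ(3.94/√2.66)) = 2(1 − Φ(2.4158)) ≈ 0.0157

By the reflection principle for standard BM, P(τ_b ≤ t) = 2 · P(B_t ≥ b). Since B_t ~ N(0, t), P(B_t ≥ 3.94) = 1 − Φ(3.94/√t) = 1 − Φ(3.94/√2.66) = 1 − Φ(2.4158) ≈ 0.00785. Doubling: P(τ_{3.94} ≤ 2.66) ≈ 2 · 0.00785 = 0.01570 ≈ 0.0157.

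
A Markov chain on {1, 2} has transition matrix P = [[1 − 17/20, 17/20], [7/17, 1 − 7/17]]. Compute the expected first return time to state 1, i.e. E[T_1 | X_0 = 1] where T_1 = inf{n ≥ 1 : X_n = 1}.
E[T_1 | X_0 = 1] = 1/π_1 = 429/140

For an irreducible recurrent Markov chain with stationary distribution π, E[T_i | X_0 = i] = 1/π_i (Kac's formula). Here π_1 = (7/17)/(17/20 + 7/17) = (7/17)/(429/340) = 140/429, so E[T_1 | X_0 = 1] = 1/π_1 = (17/20 + 7/17)/(7/17) = (429/340)/(7/17) = 429/140.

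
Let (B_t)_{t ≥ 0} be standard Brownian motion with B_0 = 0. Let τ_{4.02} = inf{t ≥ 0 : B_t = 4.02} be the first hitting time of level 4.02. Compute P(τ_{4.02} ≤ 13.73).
P(τ_{4.02} ≤ 13.73) = 2(1 − Φ(4.02/√13.73)) = 2(1 − Φ(1.0849)) ≈ 0.2780

By the reflection principle for standard BM, P(τ_b ≤ t) = 2 · P(B_t ≥ b). Since B_t ~ N(0, t), P(B_t ≥ 4.02) = 1 − Φ(4.02/√t) = 1 − Φ(4.02/√13.73) = 1 − Φ(1.0849) ≈ 0.13898. Doubling: P(τ_{4.02} ≤ 13.73) ≈ 2 · 0.13898 = 0.27796 ≈ 0.2780.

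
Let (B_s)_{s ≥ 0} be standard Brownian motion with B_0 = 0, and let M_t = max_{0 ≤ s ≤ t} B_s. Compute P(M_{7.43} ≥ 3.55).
P(M_{7.43} ≥ 3.55) = 2·P(B_{7.43} ≥ 3.55) = 2(1 − Φ(3.55/√7.43)) ≈ 0.1928

By the reflection principle for Brownian motion, P(M_t ≥ a) = 2 · P(B_t ≥ a) for a ≥ 0. Since B_t ~ N(0, t), P(B_t ≥ 3.55) = 1 − Φ(3.55/√t) = 1 − Φ(3.55/√7.43) = 1 − Φ(1.3024). So
  P(M_{7.43} ≥ 3.55) = 2(1 − Φ(1.3024)) ≈ 0.1928.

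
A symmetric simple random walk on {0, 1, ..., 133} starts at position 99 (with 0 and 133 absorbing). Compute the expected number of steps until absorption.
E[τ | X_0 = 99] = 3366

Let v_k = E[τ | X_0 = k]. Boundary: v_0 = v_133 = 0. Recurrence: v_k = 1 + (v_{k-1} + v_{k+1})/2 for 1 ≤ k ≤ 132. The particular solution to v_k − (v_{k-1} + v_{k+1})/2 = 1 is v_k = −k^2. Adding homogeneous solution A + B k and matching boundaries gives v_k = k (133 − k). Substituting k = 99: v_99 = 99 · 34 = 3366.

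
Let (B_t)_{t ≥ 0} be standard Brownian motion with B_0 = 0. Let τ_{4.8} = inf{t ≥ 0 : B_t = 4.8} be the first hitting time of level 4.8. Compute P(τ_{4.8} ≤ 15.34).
P(τ_{4.8} ≤ 15.34) = 2(1 − Φ(4.8/√15.34)) = 2(1 − Φ(1.2255)) ≈ 0.2204

By the reflection principle for standard BM, P(τ_b ≤ t) = 2 · P(B_t ≥ b). Since B_t ~ N(0, t), P(B_t ≥ 4.8) = 1 − Φ(4.8/√t) = 1 − Φ(4.8/√15.34) = 1 − Φ(1.2255) ≈ 0.11019. Doubling: P(τ_{4.8} ≤ 15.34) ≈ 2 · 0.11019 = 0.22038 ≈ 0.2204.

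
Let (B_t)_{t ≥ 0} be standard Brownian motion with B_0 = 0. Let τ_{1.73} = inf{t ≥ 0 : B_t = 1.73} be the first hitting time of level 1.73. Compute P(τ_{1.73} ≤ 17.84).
P(τ_{1.73} ≤ 17.84) = 2(1 − Φ(1.73/√17.84)) = 2(1 − Φ(0.4096)) ≈ 0.6821

By the reflection principle for standard BM, P(τ_b ≤ t) = 2 · P(B_t ≥ b). Since B_t ~ N(0, t), P(B_t ≥ 1.73) = 1 − Φ(1.73/√t) = 1 − Φ(1.73/√17.84) = 1 − Φ(0.4096) ≈ 0.34105. Doubling: P(τ_{1.73} ≤ 17.84) ≈ 2 · 0.34105 = 0.68210 ≈ 0.6821.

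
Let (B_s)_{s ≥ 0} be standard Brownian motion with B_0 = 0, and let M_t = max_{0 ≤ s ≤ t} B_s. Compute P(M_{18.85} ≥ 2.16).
P(M_{18.85} ≥ 2.16) = 2·P(B_{18.85} ≥ 2.16) = 2(1 − Φ(2.16/√18.85)) ≈ 0.6188

By the reflection principle for Brownian motion, P(M_t ≥ a) = 2 · P(B_t ≥ a) for a ≥ 0. Since B_t ~ N(0, t), P(B_t ≥ 2.16) = 1 − Φ(2.16/√t) = 1 − Φ(2.16/√18.85) = 1 − Φ(0.4975). So
  P(M_{18.85} ≥ 2.16) = 2(1 − Φ(0.4975)) ≈ 0.6188.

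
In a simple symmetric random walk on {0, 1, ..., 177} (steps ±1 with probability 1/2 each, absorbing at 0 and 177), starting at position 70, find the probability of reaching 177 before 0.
P(hit 177 before 0) = 70/177

Let u_k = P(hit 177 before 0 | start at k). Then u_0 = 0, u_177 = 1, and u_k = u_{k-1}/2 + u_{k+1}/2 for 1 ≤ k ≤ 176. This harmonic recurrence is solved by u_k = k/177, giving u_70 = 70/177.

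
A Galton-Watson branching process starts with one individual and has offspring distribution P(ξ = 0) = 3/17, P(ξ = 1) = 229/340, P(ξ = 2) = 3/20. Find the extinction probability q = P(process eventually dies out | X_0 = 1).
q = 1

Mean offspring μ = 0·3/17 + 1·229/340 + 2·3/20 = 331/340 ≤ 1. For μ ≤ 1 with offspring not concentrated at 1, the Galton-Watson process goes extinct almost surely, so q = 1.
(Algebraic check: The pgf is f(s) = 3/17 + 229/340·s + 3/20·s². The extinction probability q is the smallest fixed point of f in [0, 1]. Setting s = f(s):
  3/20·s² + (229/340 − 1)·s + 3/17 = 0
  3/20·s² − (3/17 + 3/20)·s + 3/17 = 0
which factors as (s − 1)·(3/20·s − 3/17) = 0, giving roots s = 1 and s = (3/17)/(3/20) = 20/17. Since 20/17 ≥ 1, the smallest root in [0, 1] is s = 1.)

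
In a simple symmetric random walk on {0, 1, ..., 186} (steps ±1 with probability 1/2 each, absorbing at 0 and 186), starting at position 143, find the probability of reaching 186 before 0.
P(hit 186 before 0) = 143/186

Let u_k = P(hit 186 before 0 | start at k). Then u_0 = 0, u_186 = 1, and u_k = u_{k-1}/2 + u_{k+1}/2 for 1 ≤ k ≤ 185. This harmonic recurrence is solved by u_k = k/186, giving u_143 = 143/186.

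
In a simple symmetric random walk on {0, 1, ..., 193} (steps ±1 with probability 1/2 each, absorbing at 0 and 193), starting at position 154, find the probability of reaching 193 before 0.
P(hit 193 before 0) = 154/193

Let u_k = P(hit 193 before 0 | start at k). Then u_0 = 0, u_193 = 1, and u_k = u_{k-1}/2 + u_{k+1}/2 for 1 ≤ k ≤ 192. This harmonic recurrence is solved by u_k = k/193, giving u_154 = 154/193.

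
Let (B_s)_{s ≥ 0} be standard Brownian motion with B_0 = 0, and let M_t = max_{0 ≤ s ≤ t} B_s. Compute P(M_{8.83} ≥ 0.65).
P(M_{8.83} ≥ 0.65) = 2·P(B_{8.83} ≥ 0.65) = 2(1 − Φ(0.65/√8.83)) ≈ 0.8269

By the reflection principle for Brownian motion, P(M_t ≥ a) = 2 · P(B_t ≥ a) for a ≥ 0. Since B_t ~ N(0, t), P(B_t ≥ 0.65) = 1 − Φ(0.65/√t) = 1 − Φ(0.65/√8.83) = 1 − Φ(0.2187). So
  P(M_{8.83} ≥ 0.65) = 2(1 − Φ(0.2187)) ≈ 0.8269.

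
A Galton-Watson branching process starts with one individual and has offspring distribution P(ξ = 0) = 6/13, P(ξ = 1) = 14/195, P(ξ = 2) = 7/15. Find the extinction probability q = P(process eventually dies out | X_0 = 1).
q = 90/91

The pgf is f(s) = 6/13 + 14/195·s + 7/15·s². The extinction probability q is the smallest fixed point of f in [0, 1]. Setting s = f(s):
  7/15·s² + (14/195 − 1)·s + 6/13 = 0
  7/15·s² − (6/13 + 7/15)·s + 6/13 = 0
which factors as (s − 1)·(7/15·s − 6/13) = 0, giving roots s = 1 and s = (6/13)/(7/15) = 90/91.
Mean offspring μ = 14/195 + 2·7/15 = 196/195 > 1 (supercritical), so q < 1. The extinction probability is the smaller root: q = (6/13)/(7/15) = 90/91.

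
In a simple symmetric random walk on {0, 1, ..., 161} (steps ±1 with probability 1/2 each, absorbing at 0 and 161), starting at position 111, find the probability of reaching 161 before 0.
P(hit 161 before 0) = 111/161

Let u_k = P(hit 161 before 0 | start at k). Then u_0 = 0, u_161 = 1, and u_k = u_{k-1}/2 + u_{k+1}/2 for 1 ≤ k ≤ 160. This harmonic recurrence is solved by u_k = k/161, giving u_111 = 111/161.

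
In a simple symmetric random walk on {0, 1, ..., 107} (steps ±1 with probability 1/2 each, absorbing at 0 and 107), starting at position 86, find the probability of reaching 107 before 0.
P(hit 107 before 0) = 86/107

Let u_k = P(hit 107 before 0 | start at k). Then u_0 = 0, u_107 = 1, and u_k = u_{k-1}/2 + u_{k+1}/2 for 1 ≤ k ≤ 106. This harmonic recurrence is solved by u_k = k/107, giving u_86 = 86/107.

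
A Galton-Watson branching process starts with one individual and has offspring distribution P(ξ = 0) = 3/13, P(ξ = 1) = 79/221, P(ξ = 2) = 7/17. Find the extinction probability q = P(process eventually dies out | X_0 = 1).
q = 51/91

The pgf is f(s) = 3/13 + 79/221·s + 7/17·s². The extinction probability q is the smallest fixed point of f in [0, 1]. Setting s = f(s):
  7/17·s² + (79/221 − 1)·s + 3/13 = 0
  7/17·s² − (3/13 + 7/17)·s + 3/13 = 0
which factors as (s − 1)·(7/17·s − 3/13) = 0, giving roots s = 1 and s = (3/13)/(7/17) = 51/91.
Mean offspring μ = 79/221 + 2·7/17 = 261/221 > 1 (supercritical), so q < 1. The extinction probability is the smaller root: q = (3/13)/(7/17) = 51/91.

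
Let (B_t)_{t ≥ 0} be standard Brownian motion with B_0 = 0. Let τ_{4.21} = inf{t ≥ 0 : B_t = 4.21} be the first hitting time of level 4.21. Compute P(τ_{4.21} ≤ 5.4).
P(τ_{4.21} ≤ 5.4) = 2(1 − Φ(4.21/√5.4)) = 2(1 − Φ(1.8117)) ≈ 0.0700

By the reflection principle for standard BM, P(τ_b ≤ t) = 2 · P(B_t ≥ b). Since B_t ~ N(0, t), P(B_t ≥ 4.21) = 1 − Φ(4.21/√t) = 1 − Φ(4.21/√5.4) = 1 − Φ(1.8117) ≈ 0.03502. Doubling: P(τ_{4.21} ≤ 5.4) ≈ 2 · 0.03502 = 0.07004 ≈ 0.0700.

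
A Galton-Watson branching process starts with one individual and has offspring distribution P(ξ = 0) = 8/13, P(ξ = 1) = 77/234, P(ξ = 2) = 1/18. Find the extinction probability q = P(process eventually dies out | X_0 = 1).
q = 1

Mean offspring μ = 0·8/13 + 1·77/234 + 2·1/18 = 103/234 ≤ 1. For μ ≤ 1 with offspring not concentrated at 1, the Galton-Watson process goes extinct almost surely, so q = 1.
(Algebraic check: The pgf is f(s) = 8/13 + 77/234·s + 1/18·s². The extinction probability q is the smallest fixed point of f in [0, 1]. Setting s = f(s):
  1/18·s² + (77/234 − 1)·s + 8/13 = 0
  1/18·s² − (8/13 + 1/18)·s + 8/13 = 0
which factors as (s − 1)·(1/18·s − 8/13) = 0, giving roots s = 1 and s = (8/13)/(1/18) = 144/13. Since 144/13 ≥ 1, the smallest root in [0, 1] is s = 1.)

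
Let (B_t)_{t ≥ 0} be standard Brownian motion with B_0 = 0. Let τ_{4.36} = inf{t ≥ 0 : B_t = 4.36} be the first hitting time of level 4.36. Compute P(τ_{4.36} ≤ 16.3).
P(τ_{4.36} ≤ 16.3) = 2(1 − Φ(4.36/√16.3)) = 2(1 − Φ(1.0799)) ≈ 0.2802

By the reflection principle for standard BM, P(τ_b ≤ t) = 2 · P(B_t ≥ b). Since B_t ~ N(0, t), P(B_t ≥ 4.36) = 1 − Φ(4.36/√t) = 1 − Φ(4.36/√16.3) = 1 − Φ(1.0799) ≈ 0.14009. Doubling: P(τ_{4.36} ≤ 16.3) ≈ 2 · 0.14009 = 0.28018 ≈ 0.2802.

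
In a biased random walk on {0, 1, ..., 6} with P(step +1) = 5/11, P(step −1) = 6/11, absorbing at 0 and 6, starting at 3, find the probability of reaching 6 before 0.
P(hit 6 before 0) = (1 − (6/5)^3) / (1 − (6/5)^6) = 125/341

Let u_k denote P(reach 6 before 0 | start at k). Boundary: u_0 = 0, u_6 = 1. Recurrence: u_k = 5/11·u_{k+1} + 6/11·u_{k-1} for 1 ≤ k ≤ 5. Try u_k = A + B·r^k with r = q/p = (6/11)/(5/11) = 6/5. Substitution satisfies the recurrence; boundary conditions give:
  u_k = (1 − r^k) / (1 − r^N) = (1 − (6/5)^3) / (1 − (6/5)^6) = 125/341.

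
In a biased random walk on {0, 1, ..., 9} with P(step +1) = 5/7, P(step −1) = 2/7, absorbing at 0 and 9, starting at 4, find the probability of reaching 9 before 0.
P(hit 9 before 0) = (1 − (2/5)^4) / (1 − (2/5)^9) = 634375/650871

Let u_k denote P(reach 9 before 0 | start at k). Boundary: u_0 = 0, u_9 = 1. Recurrence: u_k = 5/7·u_{k+1} + 2/7·u_{k-1} for 1 ≤ k ≤ 8. Try u_k = A + B·r^k with r = q/p = (2/7)/(5/7) = 2/5. Substitution satisfies the recurrence; boundary conditions give:
  u_k = (1 − r^k) / (1 − r^N) = (1 − (2/5)^4) / (1 − (2/5)^9) = 634375/650871.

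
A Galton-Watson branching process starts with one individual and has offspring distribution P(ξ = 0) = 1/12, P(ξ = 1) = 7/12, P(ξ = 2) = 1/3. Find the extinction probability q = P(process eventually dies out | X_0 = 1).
q = 1/4

The pgf is f(s) = 1/12 + 7/12·s + 1/3·s². The extinction probability q is the smallest fixed point of f in [0, 1]. Setting s = f(s):
  1/3·s² + (7/12 − 1)·s + 1/12 = 0
  1/3·s² − (1/12 + 1/3)·s + 1/12 = 0
which factors as (s − 1)·(1/3·s − 1/12) = 0, giving roots s = 1 and s = (1/12)/(1/3) = 1/4.
Mean offspring μ = 7/12 + 2·1/3 = 5/4 > 1 (supercritical), so q < 1. The extinction probability is the smaller root: q = (1/12)/(1/3) = 1/4.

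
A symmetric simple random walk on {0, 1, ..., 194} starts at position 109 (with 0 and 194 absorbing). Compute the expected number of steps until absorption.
E[τ | X_0 = 109] = 9265

Let v_k = E[τ | X_0 = k]. Boundary: v_0 = v_194 = 0. Recurrence: v_k = 1 + (v_{k-1} + v_{k+1})/2 for 1 ≤ k ≤ 193. The particular solution to v_k − (v_{k-1} + v_{k+1})/2 = 1 is v_k = −k^2. Adding homogeneous solution A + B k and matching boundaries gives v_k = k (194 − k). Substituting k = 109: v_109 = 109 · 85 = 9265.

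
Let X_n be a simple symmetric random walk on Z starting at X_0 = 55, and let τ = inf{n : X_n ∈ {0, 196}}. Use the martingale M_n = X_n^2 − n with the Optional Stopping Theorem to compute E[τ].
E[τ] = 7755

M_n = X_n^2 − n is a martingale (since E[X_{n+1}^2 | F_n] = X_n^2 + 1). By OST (τ has finite mean in a bounded region), E[M_τ] = E[M_0] = X_0^2 − 0 = 55^2 = 3025. Also E[M_τ] = E[X_τ^2] − E[τ]. The walk exits at 0 or 196, with P(hit 196 first) = 55/196, so E[X_τ^2] = 196^2 · 55/196 + 0 = 10780. Thus E[τ] = E[X_τ^2] − E[M_τ] = 10780 − 3025 = 7755 = 55(196 − 55) = 7755.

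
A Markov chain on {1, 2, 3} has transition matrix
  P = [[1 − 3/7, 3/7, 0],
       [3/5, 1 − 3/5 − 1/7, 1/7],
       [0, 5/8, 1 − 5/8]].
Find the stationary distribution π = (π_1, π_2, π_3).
π = (49/92, 35/92, 2/23)

This is a birth-death chain on three states, which satisfies detailed balance: π_1 · P_{12} = π_2 · P_{21} and π_2 · P_{23} = π_3 · P_{32}.
From π_1 · 3/7 = π_2 · 3/5: π_2/π_1 = (3/7)/(3/5) = 5/7.
From π_2 · 1/7 = π_3 · 5/8: π_3/π_2 = (1/7)/(5/8) = 8/35.
Take π_1 proportional to 1; then unnormalized π = (1, 5/7, 8/49). Normalize by dividing by the sum 92/49:
  π = (49/92, 35/92, 2/23).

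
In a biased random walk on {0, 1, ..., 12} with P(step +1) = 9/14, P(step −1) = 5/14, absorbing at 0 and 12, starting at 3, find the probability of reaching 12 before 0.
P(hit 12 before 0) = (1 − (5/9)^3) / (1 − (5/9)^12) = 387420489/467194364

Let u_k denote P(reach 12 before 0 | start at k). Boundary: u_0 = 0, u_12 = 1. Recurrence: u_k = 9/14·u_{k+1} + 5/14·u_{k-1} for 1 ≤ k ≤ 11. Try u_k = A + B·r^k with r = q/p = (5/14)/(9/14) = 5/9. Substitution satisfies the recurrence; boundary conditions give:
  u_k = (1 − r^k) / (1 − r^N) = (1 − (5/9)^3) / (1 − (5/9)^12) = 387420489/467194364.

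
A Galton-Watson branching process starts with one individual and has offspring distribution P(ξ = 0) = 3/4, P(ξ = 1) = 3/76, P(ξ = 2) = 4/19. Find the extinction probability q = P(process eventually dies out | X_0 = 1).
q = 1

Mean offspring μ = 0·3/4 + 1·3/76 + 2·4/19 = 35/76 ≤ 1. For μ ≤ 1 with offspring not concentrated at 1, the Galton-Watson process goes extinct almost surely, so q = 1.
(Algebraic check: The pgf is f(s) = 3/4 + 3/76·s + 4/19·s². The extinction probability q is the smallest fixed point of f in [0, 1]. Setting s = f(s):
  4/19·s² + (3/76 − 1)·s + 3/4 = 0
  4/19·s² − (3/4 + 4/19)·s + 3/4 = 0
which factors as (s − 1)·(4/19·s − 3/4) = 0, giving roots s = 1 and s = (3/4)/(4/19) = 57/16. Since 57/16 ≥ 1, the smallest root in [0, 1] is s = 1.)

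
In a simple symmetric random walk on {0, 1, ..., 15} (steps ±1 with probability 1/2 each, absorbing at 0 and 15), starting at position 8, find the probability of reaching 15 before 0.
P(hit 15 before 0) = 8/15

Let u_k = P(hit 15 before 0 | start at k). Then u_0 = 0, u_15 = 1, and u_k = u_{k-1}/2 + u_{k+1}/2 for 1 ≤ k ≤ 14. This harmonic recurrence is solved by u_k = k/15, giving u_8 = 8/15.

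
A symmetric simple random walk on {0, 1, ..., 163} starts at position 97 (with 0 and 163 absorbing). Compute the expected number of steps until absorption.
E[τ | X_0 = 97] = 6402

Let v_k = E[τ | X_0 = k]. Boundary: v_0 = v_163 = 0. Recurrence: v_k = 1 + (v_{k-1} + v_{k+1})/2 for 1 ≤ k ≤ 162. The particular solution to v_k − (v_{k-1} + v_{k+1})/2 = 1 is v_k = −k^2. Adding homogeneous solution A + B k and matching boundaries gives v_k = k (163 − k). Substituting k = 97: v_97 = 97 · 66 = 6402.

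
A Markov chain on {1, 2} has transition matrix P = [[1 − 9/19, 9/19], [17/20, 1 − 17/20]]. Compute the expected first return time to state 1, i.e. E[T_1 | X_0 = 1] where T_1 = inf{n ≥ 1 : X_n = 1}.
E[T_1 | X_0 = 1] = 1/π_1 = 503/323

For an irreducible recurrent Markov chain with stationary distribution π, E[T_i | X_0 = i] = 1/π_i (Kac's formula). Here π_1 = (17/20)/(9/19 + 17/20) = (17/20)/(503/380) = 323/503, so E[T_1 | X_0 = 1] = 1/π_1 = (9/19 + 17/20)/(17/20) = (503/380)/(17/20) = 503/323.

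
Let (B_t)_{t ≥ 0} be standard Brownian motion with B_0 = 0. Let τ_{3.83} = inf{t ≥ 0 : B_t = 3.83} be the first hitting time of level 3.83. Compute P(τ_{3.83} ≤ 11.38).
P(τ_{3.83} ≤ 11.38) = 2(1 − Φ(3.83/√11.38)) = 2(1 − Φ(1.1353)) ≈ 0.2562

By the reflection principle for standard BM, P(τ_b ≤ t) = 2 · P(B_t ≥ b). Since B_t ~ N(0, t), P(B_t ≥ 3.83) = 1 − Φ(3.83/√t) = 1 − Φ(3.83/√11.38) = 1 − Φ(1.1353) ≈ 0.12812. Doubling: P(τ_{3.83} ≤ 11.38) ≈ 2 · 0.12812 = 0.25624 ≈ 0.2562.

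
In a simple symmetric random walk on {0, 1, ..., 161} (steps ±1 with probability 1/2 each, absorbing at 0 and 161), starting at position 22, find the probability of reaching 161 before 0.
P(hit 161 before 0) = 22/161

Let u_k = P(hit 161 before 0 | start at k). Then u_0 = 0, u_161 = 1, and u_k = u_{k-1}/2 + u_{k+1}/2 for 1 ≤ k ≤ 160. This harmonic recurrence is solved by u_k = k/161, giving u_22 = 22/161.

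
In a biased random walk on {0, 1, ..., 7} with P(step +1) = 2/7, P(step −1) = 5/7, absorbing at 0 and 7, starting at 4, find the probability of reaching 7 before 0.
P(hit 7 before 0) = (1 − (5/2)^4) / (1 − (5/2)^7) = 1624/25999

Let u_k denote P(reach 7 before 0 | start at k). Boundary: u_0 = 0, u_7 = 1. Recurrence: u_k = 2/7·u_{k+1} + 5/7·u_{k-1} for 1 ≤ k ≤ 6. Try u_k = A + B·r^k with r = q/p = (5/7)/(2/7) = 5/2. Substitution satisfies the recurrence; boundary conditions give:
  u_k = (1 − r^k) / (1 − r^N) = (1 − (5/2)^4) / (1 − (5/2)^7) = 1624/25999.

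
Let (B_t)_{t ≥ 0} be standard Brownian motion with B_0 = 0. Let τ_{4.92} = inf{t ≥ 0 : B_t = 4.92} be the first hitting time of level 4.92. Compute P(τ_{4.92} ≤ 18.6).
P(τ_{4.92} ≤ 18.6) = 2(1 − Φ(4.92/√18.6)) = 2(1 − Φ(1.1408)) ≈ 0.2540

By the reflection principle for standard BM, P(τ_b ≤ t) = 2 · P(B_t ≥ b). Since B_t ~ N(0, t), P(B_t ≥ 4.92) = 1 − Φ(4.92/√t) = 1 − Φ(4.92/√18.6) = 1 − Φ(1.1408) ≈ 0.12698. Doubling: P(τ_{4.92} ≤ 18.6) ≈ 2 · 0.12698 = 0.25396 ≈ 0.2540.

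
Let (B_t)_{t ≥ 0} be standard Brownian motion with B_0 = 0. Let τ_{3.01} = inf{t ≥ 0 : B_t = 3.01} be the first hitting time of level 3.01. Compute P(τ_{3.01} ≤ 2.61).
P(τ_{3.01} ≤ 2.61) = 2(1 − Φ(3.01/√2.61)) = 2(1 − Φ(1.8631)) ≈ 0.0624

By the reflection principle for standard BM, P(τ_b ≤ t) = 2 · P(B_t ≥ b). Since B_t ~ N(0, t), P(B_t ≥ 3.01) = 1 − Φ(3.01/√t) = 1 − Φ(3.01/√2.61) = 1 − Φ(1.8631) ≈ 0.03122. Doubling: P(τ_{3.01} ≤ 2.61) ≈ 2 · 0.03122 = 0.06244 ≈ 0.0624.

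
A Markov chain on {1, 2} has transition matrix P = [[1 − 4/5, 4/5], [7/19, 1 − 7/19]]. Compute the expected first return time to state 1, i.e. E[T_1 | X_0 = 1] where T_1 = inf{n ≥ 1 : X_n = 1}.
E[T_1 | X_0 = 1] = 1/π_1 = 111/35

For an irreducible recurrent Markov chain with stationary distribution π, E[T_i | X_0 = i] = 1/π_i (Kac's formula). Here π_1 = (7/19)/(4/5 + 7/19) = (7/19)/(111/95) = 35/111, so E[T_1 | X_0 = 1] = 1/π_1 = (4/5 + 7/19)/(7/19) = (111/95)/(7/19) = 111/35.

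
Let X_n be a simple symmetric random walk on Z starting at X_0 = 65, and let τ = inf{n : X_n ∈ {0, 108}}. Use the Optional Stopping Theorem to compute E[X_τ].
E[X_τ] = 65

X_n is a martingale and τ is a bounded-mean stopping time (indeed τ is finite a.s. with bounded expectation since the walk is in a bounded region). By the OST, E[X_τ] = E[X_0] = 65. Equivalently: E[X_τ] = 108 · P(hit 108 first) + 0 · P(hit 0 first) = 108 · (65/108) = 65.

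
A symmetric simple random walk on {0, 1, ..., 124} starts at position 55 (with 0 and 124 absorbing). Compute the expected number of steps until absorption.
E[τ | X_0 = 55] = 3795

Let v_k = E[τ | X_0 = k]. Boundary: v_0 = v_124 = 0. Recurrence: v_k = 1 + (v_{k-1} + v_{k+1})/2 for 1 ≤ k ≤ 123. The particular solution to v_k − (v_{k-1} + v_{k+1})/2 = 1 is v_k = −k^2. Adding homogeneous solution A + B k and matching boundaries gives v_k = k (124 − k). Substituting k = 55: v_55 = 55 · 69 = 3795.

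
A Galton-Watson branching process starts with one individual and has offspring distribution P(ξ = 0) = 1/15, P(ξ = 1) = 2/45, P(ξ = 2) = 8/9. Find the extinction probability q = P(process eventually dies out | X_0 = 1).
q = 3/40

The pgf is f(s) = 1/15 + 2/45·s + 8/9·s². The extinction probability q is the smallest fixed point of f in [0, 1]. Setting s = f(s):
  8/9·s² + (2/45 − 1)·s + 1/15 = 0
  8/9·s² − (1/15 + 8/9)·s + 1/15 = 0
which factors as (s − 1)·(8/9·s − 1/15) = 0, giving roots s = 1 and s = (1/15)/(8/9) = 3/40.
Mean offspring μ = 2/45 + 2·8/9 = 82/45 > 1 (supercritical), so q < 1. The extinction probability is the smaller root: q = (1/15)/(8/9) = 3/40.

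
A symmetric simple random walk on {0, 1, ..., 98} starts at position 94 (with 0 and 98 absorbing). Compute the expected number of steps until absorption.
E[τ | X_0 = 94] = 376

Let v_k = E[τ | X_0 = k]. Boundary: v_0 = v_98 = 0. Recurrence: v_k = 1 + (v_{k-1} + v_{k+1})/2 for 1 ≤ k ≤ 97. The particular solution to v_k − (v_{k-1} + v_{k+1})/2 = 1 is v_k = −k^2. Adding homogeneous solution A + B k and matching boundaries gives v_k = k (98 − k). Substituting k = 94: v_94 = 94 · 4 = 376.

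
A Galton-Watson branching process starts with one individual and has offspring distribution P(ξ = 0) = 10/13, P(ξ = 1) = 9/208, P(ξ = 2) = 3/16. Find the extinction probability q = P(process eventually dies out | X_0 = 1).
q = 1

Mean offspring μ = 0·10/13 + 1·9/208 + 2·3/16 = 87/208 ≤ 1. For μ ≤ 1 with offspring not concentrated at 1, the Galton-Watson process goes extinct almost surely, so q = 1.
(Algebraic check: The pgf is f(s) = 10/13 + 9/208·s + 3/16·s². The extinction probability q is the smallest fixed point of f in [0, 1]. Setting s = f(s):
  3/16·s² + (9/208 − 1)·s + 10/13 = 0
  3/16·s² − (10/13 + 3/16)·s + 10/13 = 0
which factors as (s − 1)·(3/16·s − 10/13) = 0, giving roots s = 1 and s = (10/13)/(3/16) = 160/39. Since 160/39 ≥ 1, the smallest root in [0, 1] is s = 1.)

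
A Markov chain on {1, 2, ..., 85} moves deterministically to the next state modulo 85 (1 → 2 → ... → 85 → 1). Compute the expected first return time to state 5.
E[T_5 | X_0 = 5] = 85

The chain cycles deterministically, so starting at state 5 it returns in exactly 85 steps. Equivalently, the stationary distribution is uniform π_j = 1/85 for every state j, so by Kac's formula E[T_5] = 1/π_5 = 85.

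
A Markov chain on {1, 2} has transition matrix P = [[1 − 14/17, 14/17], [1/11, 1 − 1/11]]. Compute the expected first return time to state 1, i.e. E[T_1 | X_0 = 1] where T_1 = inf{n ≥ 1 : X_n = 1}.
E[T_1 | X_0 = 1] = 1/π_1 = 171/17

For an irreducible recurrent Markov chain with stationary distribution π, E[T_i | X_0 = i] = 1/π_i (Kac's formula). Here π_1 = (1/11)/(14/17 + 1/11) = (1/11)/(171/187) = 17/171, so E[T_1 | X_0 = 1] = 1/π_1 = (14/17 + 1/11)/(1/11) = (171/187)/(1/11) = 171/17.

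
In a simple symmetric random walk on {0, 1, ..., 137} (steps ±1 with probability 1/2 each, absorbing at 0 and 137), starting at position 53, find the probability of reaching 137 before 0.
P(hit 137 before 0) = 53/137

Let u_k = P(hit 137 before 0 | start at k). Then u_0 = 0, u_137 = 1, and u_k = u_{k-1}/2 + u_{k+1}/2 for 1 ≤ k ≤ 136. This harmonic recurrence is solved by u_k = k/137, giving u_53 = 53/137.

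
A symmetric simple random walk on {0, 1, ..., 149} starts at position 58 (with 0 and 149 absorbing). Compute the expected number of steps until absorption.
E[τ | X_0 = 58] = 5278

Let v_k = E[τ | X_0 = k]. Boundary: v_0 = v_149 = 0. Recurrence: v_k = 1 + (v_{k-1} + v_{k+1})/2 for 1 ≤ k ≤ 148. The particular solution to v_k − (v_{k-1} + v_{k+1})/2 = 1 is v_k = −k^2. Adding homogeneous solution A + B k and matching boundaries gives v_k = k (149 − k). Substituting k = 58: v_58 = 58 · 91 = 5278.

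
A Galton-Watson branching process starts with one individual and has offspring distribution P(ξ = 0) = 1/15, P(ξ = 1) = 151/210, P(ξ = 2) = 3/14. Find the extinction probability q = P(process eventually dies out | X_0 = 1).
q = 14/45

The pgf is f(s) = 1/15 + 151/210·s + 3/14·s². The extinction probability q is the smallest fixed point of f in [0, 1]. Setting s = f(s):
  3/14·s² + (151/210 − 1)·s + 1/15 = 0
  3/14·s² − (1/15 + 3/14)·s + 1/15 = 0
which factors as (s − 1)·(3/14·s − 1/15) = 0, giving roots s = 1 and s = (1/15)/(3/14) = 14/45.
Mean offspring μ = 151/210 + 2·3/14 = 241/210 > 1 (supercritical), so q < 1. The extinction probability is the smaller root: q = (1/15)/(3/14) = 14/45.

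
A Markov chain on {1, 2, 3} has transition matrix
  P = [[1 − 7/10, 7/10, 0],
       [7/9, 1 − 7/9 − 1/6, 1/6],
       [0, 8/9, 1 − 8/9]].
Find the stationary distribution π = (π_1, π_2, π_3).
π = (160/331, 144/331, 27/331)

This is a birth-death chain on three states, which satisfies detailed balance: π_1 · P_{12} = π_2 · P_{21} and π_2 · P_{23} = π_3 · P_{32}.
From π_1 · 7/10 = π_2 · 7/9: π_2/π_1 = (7/10)/(7/9) = 9/10.
From π_2 · 1/6 = π_3 · 8/9: π_3/π_2 = (1/6)/(8/9) = 3/16.
Take π_1 proportional to 1; then unnormalized π = (1, 9/10, 27/160). Normalize by dividing by the sum 331/160:
  π = (160/331, 144/331, 27/331).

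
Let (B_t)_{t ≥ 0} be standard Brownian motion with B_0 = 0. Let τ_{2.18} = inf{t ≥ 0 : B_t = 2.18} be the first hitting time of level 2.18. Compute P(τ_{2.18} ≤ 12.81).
P(τ_{2.18} ≤ 12.81) = 2(1 − Φ(2.18/√12.81)) = 2(1 − Φ(0.6091)) ≈ 0.5425

By the reflection principle for standard BM, P(τ_b ≤ t) = 2 · P(B_t ≥ b). Since B_t ~ N(0, t), P(B_t ≥ 2.18) = 1 − Φ(2.18/√t) = 1 − Φ(2.18/√12.81) = 1 − Φ(0.6091) ≈ 0.27123. Doubling: P(τ_{2.18} ≤ 12.81) ≈ 2 · 0.27123 = 0.54246 ≈ 0.5425.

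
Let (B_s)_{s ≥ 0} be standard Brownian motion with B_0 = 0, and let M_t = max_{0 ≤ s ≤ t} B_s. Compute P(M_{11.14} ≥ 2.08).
P(M_{11.14} ≥ 2.08) = 2·P(B_{11.14} ≥ 2.08) = 2(1 − Φ(2.08/√11.14)) ≈ 0.5332

By the reflection principle for Brownian motion, P(M_t ≥ a) = 2 · P(B_t ≥ a) for a ≥ 0. Since B_t ~ N(0, t), P(B_t ≥ 2.08) = 1 − Φ(2.08/√t) = 1 − Φ(2.08/√11.14) = 1 − Φ(0.6232). So
  P(M_{11.14} ≥ 2.08) = 2(1 − Φ(0.6232)) ≈ 0.5332.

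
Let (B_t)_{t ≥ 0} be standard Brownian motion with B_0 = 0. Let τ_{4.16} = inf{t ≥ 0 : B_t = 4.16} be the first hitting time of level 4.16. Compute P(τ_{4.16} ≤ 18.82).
P(τ_{4.16} ≤ 18.82) = 2(1 − Φ(4.16/√18.82)) = 2(1 − Φ(0.9589)) ≈ 0.3376

By the reflection principle for standard BM, P(τ_b ≤ t) = 2 · P(B_t ≥ b). Since B_t ~ N(0, t), P(B_t ≥ 4.16) = 1 − Φ(4.16/√t) = 1 − Φ(4.16/√18.82) = 1 − Φ(0.9589) ≈ 0.16880. Doubling: P(τ_{4.16} ≤ 18.82) ≈ 2 · 0.16880 = 0.33760 ≈ 0.3376.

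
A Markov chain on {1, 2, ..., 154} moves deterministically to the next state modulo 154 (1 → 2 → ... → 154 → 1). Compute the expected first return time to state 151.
E[T_151 | X_0 = 151] = 154

The chain cycles deterministically, so starting at state 151 it returns in exactly 154 steps. Equivalently, the stationary distribution is uniform π_j = 1/154 for every state j, so by Kac's formula E[T_151] = 1/π_151 = 154.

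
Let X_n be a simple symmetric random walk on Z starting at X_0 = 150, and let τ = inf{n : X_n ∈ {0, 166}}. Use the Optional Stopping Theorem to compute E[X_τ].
E[X_τ] = 150

X_n is a martingale and τ is a bounded-mean stopping time (indeed τ is finite a.s. with bounded expectation since the walk is in a bounded region). By the OST, E[X_τ] = E[X_0] = 150. Equivalently: E[X_τ] = 166 · P(hit 166 first) + 0 · P(hit 0 first) = 166 · (150/166) = 150.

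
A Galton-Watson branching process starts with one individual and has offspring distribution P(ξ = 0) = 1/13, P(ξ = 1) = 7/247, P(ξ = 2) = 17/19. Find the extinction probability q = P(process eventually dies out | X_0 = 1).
q = 19/221

The pgf is f(s) = 1/13 + 7/247·s + 17/19·s². The extinction probability q is the smallest fixed point of f in [0, 1]. Setting s = f(s):
  17/19·s² + (7/247 − 1)·s + 1/13 = 0
  17/19·s² − (1/13 + 17/19)·s + 1/13 = 0
which factors as (s − 1)·(17/19·s − 1/13) = 0, giving roots s = 1 and s = (1/13)/(17/19) = 19/221.
Mean offspring μ = 7/247 + 2·17/19 = 449/247 > 1 (supercritical), so q < 1. The extinction probability is the smaller root: q = (1/13)/(17/19) = 19/221.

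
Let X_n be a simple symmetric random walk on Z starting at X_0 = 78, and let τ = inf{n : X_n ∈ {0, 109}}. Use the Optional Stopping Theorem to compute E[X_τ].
E[X_τ] = 78

X_n is a martingale and τ is a bounded-mean stopping time (indeed τ is finite a.s. with bounded expectation since the walk is in a bounded region). By the OST, E[X_τ] = E[X_0] = 78. Equivalently: E[X_τ] = 109 · P(hit 109 first) + 0 · P(hit 0 first) = 109 · (78/109) = 78.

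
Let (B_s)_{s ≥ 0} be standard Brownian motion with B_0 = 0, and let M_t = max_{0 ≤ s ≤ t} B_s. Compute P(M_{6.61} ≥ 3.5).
P(M_{6.61} ≥ 3.5) = 2·P(B_{6.61} ≥ 3.5) = 2(1 − Φ(3.5/√6.61)) ≈ 0.1734

By the reflection principle for Brownian motion, P(M_t ≥ a) = 2 · P(B_t ≥ a) for a ≥ 0. Since B_t ~ N(0, t), P(B_t ≥ 3.5) = 1 − Φ(3.5/√t) = 1 − Φ(3.5/√6.61) = 1 − Φ(1.3613). So
  P(M_{6.61} ≥ 3.5) = 2(1 − Φ(1.3613)) ≈ 0.1734.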